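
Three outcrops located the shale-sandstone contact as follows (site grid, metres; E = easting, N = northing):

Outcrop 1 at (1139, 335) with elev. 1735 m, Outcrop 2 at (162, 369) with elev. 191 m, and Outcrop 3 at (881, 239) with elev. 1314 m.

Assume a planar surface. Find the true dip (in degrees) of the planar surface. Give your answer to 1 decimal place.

Two edge vectors: Outcrop 1→Outcrop 2 = (-977, 34, -1544), Outcrop 1→Outcrop 3 = (-258, -96, -421).
Normal n = (Outcrop 1→Outcrop 2) × (Outcrop 1→Outcrop 3) = (-162538, -12965, 102564).
So ∂z/∂E = −n_x/n_z = 1.58475 and ∂z/∂N = −n_y/n_z = 0.12641.
Gradient magnitude |∇z| = √(a² + b²) = √(2.51142 + 0.01598) = 1.58978.
True dip = arctan(1.58978) = 57.8°, dipping toward W (azimuth ≈ 265°).

57.8°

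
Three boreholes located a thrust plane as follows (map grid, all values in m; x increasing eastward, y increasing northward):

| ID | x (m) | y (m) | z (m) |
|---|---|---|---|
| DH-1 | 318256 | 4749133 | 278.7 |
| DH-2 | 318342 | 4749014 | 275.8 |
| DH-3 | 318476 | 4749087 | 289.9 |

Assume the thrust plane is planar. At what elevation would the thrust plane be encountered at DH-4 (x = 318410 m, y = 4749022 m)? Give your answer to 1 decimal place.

280.9 m

Let the plane be z = a·x + b·y + c.
DH-2−DH-1: 86a − 119b = −2.9;  DH-3−DH-1: 220a − 46b = 11.2.
Solving gives a = 0.065973722, b = 0.072048236.
Then c = 278.7 − a·318256 − b·4749133 = −362884.49.
At (318410, 4749022): z = 21006.7 + 342158.7 − 362884.49 = 280.9 m.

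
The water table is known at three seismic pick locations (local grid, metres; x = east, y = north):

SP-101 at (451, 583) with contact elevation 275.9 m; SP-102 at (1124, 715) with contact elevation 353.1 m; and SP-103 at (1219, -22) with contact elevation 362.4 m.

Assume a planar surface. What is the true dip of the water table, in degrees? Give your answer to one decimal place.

6.5°

Let the plane be z = a·x + b·y + c.
SP-102−SP-101: 673a + 132b = 77.2;  SP-103−SP-101: 768a − 605b = 86.5.
Solving gives a = 0.11430, b = 0.00211.
Gradient magnitude |∇z| = √(a² + b²) = √(0.01306 + 0.00000) = 0.11432.
True dip = arctan(0.11432) = 6.5°, dipping toward W (azimuth ≈ 269°).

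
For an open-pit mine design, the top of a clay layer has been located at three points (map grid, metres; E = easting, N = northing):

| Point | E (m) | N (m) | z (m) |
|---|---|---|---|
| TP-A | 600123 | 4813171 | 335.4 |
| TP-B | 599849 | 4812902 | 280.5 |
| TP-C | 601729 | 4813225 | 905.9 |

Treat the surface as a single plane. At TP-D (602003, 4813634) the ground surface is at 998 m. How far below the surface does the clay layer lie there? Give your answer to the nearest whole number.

Two edge vectors: TP-A→TP-B = (-274, -269, -54.9), TP-A→TP-C = (1606, 54, 570.5).
Normal n = (TP-A→TP-B) × (TP-A→TP-C) = (-150499.9, 68147.6, 417218).
So ∂z/∂E = −n_x/n_z = 0.36072245 and ∂z/∂N = −n_y/n_z = −0.16333811.
Intercept c from TP-A: 335.4 − 216477.84 + 786174.26 = 570031.82.
At (602003, 4813634): z_contact = 217156.0 − 786249.9 + 570031.82 = 937.9 m.
Depth below ground = 998 − 937.9 = 60 m.

60 m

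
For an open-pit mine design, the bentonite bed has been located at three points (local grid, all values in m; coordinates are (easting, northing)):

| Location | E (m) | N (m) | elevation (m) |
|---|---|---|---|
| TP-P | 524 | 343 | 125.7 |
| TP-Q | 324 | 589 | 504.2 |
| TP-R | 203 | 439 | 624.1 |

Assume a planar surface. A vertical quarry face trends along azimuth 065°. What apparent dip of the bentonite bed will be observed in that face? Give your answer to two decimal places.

Let the plane be z = a·E + b·N + c.
TP-Q−TP-P: −200a + 246b = 378.5;  TP-R−TP-P: −321a + 96b = 498.4.
Solving gives a = −1.44347, b = 0.36507.
Unit vector along 065° is (sin 65°, cos 65°) = (0.9063, 0.4226).
Slope in that direction = a·(0.9063) + b·(0.4226) = −1.15394.
Apparent dip = arctan|1.15394| = 49.09° (true dip is 56.1°, so apparent ≤ true as expected).

49.09°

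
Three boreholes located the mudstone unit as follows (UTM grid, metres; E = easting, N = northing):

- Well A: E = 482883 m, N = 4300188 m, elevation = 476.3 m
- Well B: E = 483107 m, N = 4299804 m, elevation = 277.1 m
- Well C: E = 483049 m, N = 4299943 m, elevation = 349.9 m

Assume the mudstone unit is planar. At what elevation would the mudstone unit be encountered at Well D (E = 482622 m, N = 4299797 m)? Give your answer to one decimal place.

Two edge vectors: Well A→Well B = (224, -384, -199.2), Well A→Well C = (166, -245, -126.4).
Normal n = (Well A→Well B) × (Well A→Well C) = (-266.4, -4753.6, 8864).
So ∂z/∂E = −n_x/n_z = 0.030054152 and ∂z/∂N = −n_y/n_z = 0.536281588.
Intercept c from Well A: 476.3 − 14512.64 − 2306111.65 = −2320147.99.
At (482622, 4299797): z = 14504.8 + 2305902.0 − 2320147.99 = 258.8 m.

258.8 m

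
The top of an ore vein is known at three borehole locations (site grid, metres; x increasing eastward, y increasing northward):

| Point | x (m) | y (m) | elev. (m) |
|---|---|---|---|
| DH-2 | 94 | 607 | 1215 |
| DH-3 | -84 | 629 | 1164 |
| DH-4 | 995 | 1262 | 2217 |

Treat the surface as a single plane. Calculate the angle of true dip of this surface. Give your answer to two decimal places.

46.46°

Two edge vectors: DH-2→DH-3 = (-178, 22, -51), DH-2→DH-4 = (901, 655, 1002).
Normal n = (DH-2→DH-3) × (DH-2→DH-4) = (55449, 132405, -136412).
So ∂z/∂x = −n_x/n_z = 0.40648 and ∂z/∂y = −n_y/n_z = 0.97063.
Gradient magnitude |∇z| = √(a² + b²) = √(0.16523 + 0.94211) = 1.05230.
True dip = arctan(1.05230) = 46.46°, dipping toward SSW (azimuth ≈ 203°).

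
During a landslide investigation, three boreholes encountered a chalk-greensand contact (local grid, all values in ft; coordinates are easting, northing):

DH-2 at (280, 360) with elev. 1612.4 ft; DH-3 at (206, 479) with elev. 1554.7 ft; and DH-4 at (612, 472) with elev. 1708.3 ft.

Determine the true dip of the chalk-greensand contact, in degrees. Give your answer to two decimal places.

Let the plane be z = a·easting + b·northing + c.
DH-3−DH-2: −74a + 119b = −57.7;  DH-4−DH-2: 332a + 112b = 95.9.
Solving gives a = 0.37397, b = −0.25232.
Gradient magnitude |∇z| = √(a² + b²) = √(0.13986 + 0.06366) = 0.45113.
True dip = arctan(0.45113) = 24.28°, dipping toward NW (azimuth ≈ 304°).

24.28°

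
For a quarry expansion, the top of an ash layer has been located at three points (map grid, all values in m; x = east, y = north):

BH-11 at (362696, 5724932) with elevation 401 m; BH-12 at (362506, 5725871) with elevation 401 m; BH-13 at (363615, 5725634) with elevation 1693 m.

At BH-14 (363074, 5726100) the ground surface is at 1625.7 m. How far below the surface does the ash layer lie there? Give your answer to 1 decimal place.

Two edge vectors: BH-11→BH-12 = (-190, 939, 0), BH-11→BH-13 = (919, 702, 1292).
Normal n = (BH-11→BH-12) × (BH-11→BH-13) = (1213188, 245480, -996321).
So ∂z/∂x = −n_x/n_z = 1.217667800 and ∂z/∂y = −n_y/n_z = 0.246386456.
Intercept c from BH-11: 401 − 441643.24 − 1410545.71 = −1851787.95.
At (363074, 5726100): z_contact = 442103.52 + 1410833.48 − 1851787.95 = 1149.06 m.
Depth below ground = 1625.7 − 1149.06 = 476.6 m.

476.6 m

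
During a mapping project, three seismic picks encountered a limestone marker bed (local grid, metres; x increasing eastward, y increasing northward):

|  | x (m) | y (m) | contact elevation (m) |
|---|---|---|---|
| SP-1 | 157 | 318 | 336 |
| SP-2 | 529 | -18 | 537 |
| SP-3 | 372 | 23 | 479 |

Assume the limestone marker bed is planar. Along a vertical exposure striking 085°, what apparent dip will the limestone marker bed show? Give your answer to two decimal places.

15.41°

Let the plane be z = a·x + b·y + c.
SP-2−SP-1: 372a − 336b = 201;  SP-3−SP-1: 215a − 295b = 143.
Solving gives a = 0.29992, b = −0.26616.
Unit vector along 085° is (sin 85°, cos 85°) = (0.9962, 0.0872).
Slope in that direction = a·(0.9962) + b·(0.0872) = 0.27558.
Apparent dip = arctan|0.27558| = 15.41° (true dip is 21.9°, so apparent ≤ true as expected).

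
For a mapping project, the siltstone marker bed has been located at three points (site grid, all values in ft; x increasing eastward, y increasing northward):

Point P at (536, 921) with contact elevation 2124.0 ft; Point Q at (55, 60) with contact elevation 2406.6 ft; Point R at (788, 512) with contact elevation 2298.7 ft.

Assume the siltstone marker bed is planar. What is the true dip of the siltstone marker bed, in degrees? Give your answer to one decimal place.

Two edge vectors: Point P→Point Q = (-481, -861, 282.6), Point P→Point R = (252, -409, 174.7).
Normal n = (Point P→Point Q) × (Point P→Point R) = (-34833.3, 155245.9, 413701).
So ∂z/∂x = −n_x/n_z = 0.08420 and ∂z/∂y = −n_y/n_z = −0.37526.
Gradient magnitude |∇z| = √(a² + b²) = √(0.00709 + 0.14082) = 0.38459.
True dip = arctan(0.38459) = 21.0°, dipping toward NNW (azimuth ≈ 347°).

21.0°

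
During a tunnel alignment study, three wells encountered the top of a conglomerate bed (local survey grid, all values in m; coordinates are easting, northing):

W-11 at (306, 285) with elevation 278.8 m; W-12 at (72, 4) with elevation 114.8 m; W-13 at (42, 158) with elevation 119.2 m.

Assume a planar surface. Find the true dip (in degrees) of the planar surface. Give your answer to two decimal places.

Two edge vectors: W-11→W-12 = (-234, -281, -164), W-11→W-13 = (-264, -127, -159.6).
Normal n = (W-11→W-12) × (W-11→W-13) = (24019.6, 5949.6, -44466).
So ∂z/∂easting = −n_x/n_z = 0.54018 and ∂z/∂northing = −n_y/n_z = 0.13380.
Gradient magnitude |∇z| = √(a² + b²) = √(0.29179 + 0.01790) = 0.55650.
True dip = arctan(0.55650) = 29.10°, dipping toward WSW (azimuth ≈ 256°).

29.10°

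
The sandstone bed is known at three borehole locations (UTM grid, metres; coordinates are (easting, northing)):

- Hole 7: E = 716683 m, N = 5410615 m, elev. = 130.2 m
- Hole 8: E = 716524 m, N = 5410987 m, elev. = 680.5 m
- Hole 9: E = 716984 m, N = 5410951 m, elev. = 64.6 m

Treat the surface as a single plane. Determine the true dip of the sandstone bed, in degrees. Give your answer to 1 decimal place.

57.6°

Two edge vectors: Hole 7→Hole 8 = (-159, 372, 550.3), Hole 7→Hole 9 = (301, 336, -65.6).
Normal n = (Hole 7→Hole 8) × (Hole 7→Hole 9) = (-209304, 155209.9, -165396).
So ∂z/∂E = −n_x/n_z = −1.26547 and ∂z/∂N = −n_y/n_z = 0.93841.
Gradient magnitude |∇z| = √(a² + b²) = √(1.60142 + 0.88062) = 1.57545.
True dip = arctan(1.57545) = 57.6°, dipping toward SE (azimuth ≈ 127°).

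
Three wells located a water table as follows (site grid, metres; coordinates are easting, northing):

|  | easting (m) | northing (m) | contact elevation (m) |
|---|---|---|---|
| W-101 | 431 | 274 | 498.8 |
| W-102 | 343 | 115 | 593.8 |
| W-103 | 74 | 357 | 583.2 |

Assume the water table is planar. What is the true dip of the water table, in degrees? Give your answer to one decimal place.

Two edge vectors: W-101→W-102 = (-88, -159, 95), W-101→W-103 = (-357, 83, 84.4).
Normal n = (W-101→W-102) × (W-101→W-103) = (-21304.6, -26487.8, -64067).
So ∂z/∂easting = −n_x/n_z = −0.33254 and ∂z/∂northing = −n_y/n_z = −0.41344.
Gradient magnitude |∇z| = √(a² + b²) = √(0.11058 + 0.17093) = 0.53058.
True dip = arctan(0.53058) = 27.9°, dipping toward NE (azimuth ≈ 039°).

27.9°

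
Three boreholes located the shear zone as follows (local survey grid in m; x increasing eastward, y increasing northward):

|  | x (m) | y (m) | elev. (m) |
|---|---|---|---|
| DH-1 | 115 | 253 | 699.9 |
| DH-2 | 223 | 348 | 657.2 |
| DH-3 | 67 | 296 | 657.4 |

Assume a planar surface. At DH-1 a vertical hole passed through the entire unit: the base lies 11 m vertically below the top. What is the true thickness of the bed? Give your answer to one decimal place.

8.8 m

Let the plane be z = a·x + b·y + c.
DH-2−DH-1: 108a + 95b = −42.7;  DH-3−DH-1: −48a + 43b = −42.5.
Solving gives a = 0.23918, b = −0.72138.
|∇z| = √(a²+b²) = 0.76000, so dip δ = arctan(0.76000) = 37.23°.
True thickness = vertical thickness × cos δ = 11 × cos 37.23° = 8.8 m.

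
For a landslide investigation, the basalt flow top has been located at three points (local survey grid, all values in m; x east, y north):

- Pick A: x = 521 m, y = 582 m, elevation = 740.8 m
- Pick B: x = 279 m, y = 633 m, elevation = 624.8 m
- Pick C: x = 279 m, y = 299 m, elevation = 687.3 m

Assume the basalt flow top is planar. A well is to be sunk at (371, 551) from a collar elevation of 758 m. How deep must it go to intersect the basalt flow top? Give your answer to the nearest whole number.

77 m

Two edge vectors: Pick A→Pick B = (-242, 51, -116), Pick A→Pick C = (-242, -283, -53.5).
Normal n = (Pick A→Pick B) × (Pick A→Pick C) = (-35556.5, 15125, 80828).
So ∂z/∂x = −n_x/n_z = 0.43990 and ∂z/∂y = −n_y/n_z = −0.18713.
Intercept c from Pick A: 740.8 − 229.19 + 108.91 = 620.52.
At (371, 551): z_contact = 163.2 − 103.1 + 620.52 = 680.6 m.
Depth below ground = 758 − 680.6 = 77 m.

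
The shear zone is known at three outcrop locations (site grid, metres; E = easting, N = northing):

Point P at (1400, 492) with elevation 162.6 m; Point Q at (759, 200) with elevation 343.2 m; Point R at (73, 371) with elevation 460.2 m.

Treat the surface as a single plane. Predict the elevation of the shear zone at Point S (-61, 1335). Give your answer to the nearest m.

336 m

Two edge vectors: Point P→Point Q = (-641, -292, 180.6), Point P→Point R = (-1327, -121, 297.6).
Normal n = (Point P→Point Q) × (Point P→Point R) = (-65046.6, -48894.6, -309923).
So ∂z/∂E = −n_x/n_z = −0.20988 and ∂z/∂N = −n_y/n_z = −0.15776.
Intercept c from Point P: 162.6 + 293.83 + 77.62 = 534.05.
At (-61, 1335): z = 12.8 − 210.6 + 534.05 = 336.2 m.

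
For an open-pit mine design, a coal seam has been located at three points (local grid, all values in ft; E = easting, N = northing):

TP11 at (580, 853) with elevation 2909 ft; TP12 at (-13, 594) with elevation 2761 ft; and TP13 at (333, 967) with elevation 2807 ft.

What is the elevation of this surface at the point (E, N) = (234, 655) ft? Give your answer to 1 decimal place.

Let the plane be z = a·E + b·N + c.
TP12−TP11: −593a − 259b = −148;  TP13−TP11: −247a + 114b = −102.
Solving gives a = 0.32901, b = −0.18187.
Then c = 2909 − a·580 − b·853 = 2873.31.
At (234, 655): z = 77.0 − 119.1 + 2873.31 = 2831.2 ft.

2831.2 ft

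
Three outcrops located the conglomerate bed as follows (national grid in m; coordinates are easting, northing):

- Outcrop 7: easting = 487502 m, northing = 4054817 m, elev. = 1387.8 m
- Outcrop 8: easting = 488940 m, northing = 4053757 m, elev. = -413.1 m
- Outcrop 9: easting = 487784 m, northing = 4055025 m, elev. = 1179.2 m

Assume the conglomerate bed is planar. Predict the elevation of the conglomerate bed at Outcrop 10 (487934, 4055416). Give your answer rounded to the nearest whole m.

1166 m

Let the plane be z = a·easting + b·northing + c.
Outcrop 8−Outcrop 7: 1438a − 1060b = −1800.9;  Outcrop 9−Outcrop 7: 282a + 208b = −208.6.
Solving gives a = −0.99611922, b = 0.34762317.
Then c = 1387.8 − a·487502 − b·4054817 = −922550.44.
At (487934, 4055416): z = −486040.4 + 1409756.6 − 922550.44 = 1165.7 m.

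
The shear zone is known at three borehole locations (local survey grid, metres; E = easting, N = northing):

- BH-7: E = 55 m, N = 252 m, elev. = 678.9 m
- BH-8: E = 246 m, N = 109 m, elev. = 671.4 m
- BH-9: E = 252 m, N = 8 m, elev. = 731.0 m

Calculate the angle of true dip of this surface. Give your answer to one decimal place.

Two edge vectors: BH-7→BH-8 = (191, -143, -7.5), BH-7→BH-9 = (197, -244, 52.1).
Normal n = (BH-7→BH-8) × (BH-7→BH-9) = (-9280.3, -11428.6, -18433).
So ∂z/∂E = −n_x/n_z = −0.50346 and ∂z/∂N = −n_y/n_z = −0.62001.
Gradient magnitude |∇z| = √(a² + b²) = √(0.25347 + 0.38441) = 0.79868.
True dip = arctan(0.79868) = 38.6°, dipping toward NE (azimuth ≈ 039°).

38.6°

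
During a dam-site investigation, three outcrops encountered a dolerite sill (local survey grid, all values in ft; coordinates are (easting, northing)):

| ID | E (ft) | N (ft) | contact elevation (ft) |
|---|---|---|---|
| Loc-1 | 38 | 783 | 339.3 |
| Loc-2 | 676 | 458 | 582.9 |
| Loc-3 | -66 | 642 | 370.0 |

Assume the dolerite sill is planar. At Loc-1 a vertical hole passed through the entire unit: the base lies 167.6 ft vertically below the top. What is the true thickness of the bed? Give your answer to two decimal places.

Two edge vectors: Loc-1→Loc-2 = (638, -325, 243.6), Loc-1→Loc-3 = (-104, -141, 30.7).
Normal n = (Loc-1→Loc-2) × (Loc-1→Loc-3) = (24370.1, -44921, -123758).
So ∂z/∂E = −n_x/n_z = 0.19692 and ∂z/∂N = −n_y/n_z = −0.36297.
|∇z| = √(a²+b²) = 0.41295, so dip δ = arctan(0.41295) = 22.44°.
True thickness = vertical thickness × cos δ = 167.6 × cos 22.44° = 154.91 ft.

154.91 ft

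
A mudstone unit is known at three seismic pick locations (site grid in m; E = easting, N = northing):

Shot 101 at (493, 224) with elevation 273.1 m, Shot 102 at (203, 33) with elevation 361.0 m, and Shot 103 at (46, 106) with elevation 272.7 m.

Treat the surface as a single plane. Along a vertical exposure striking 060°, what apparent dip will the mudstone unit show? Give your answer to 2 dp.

11.77°

Two edge vectors: Shot 101→Shot 102 = (-290, -191, 87.9), Shot 101→Shot 103 = (-447, -118, -0.4).
Normal n = (Shot 101→Shot 102) × (Shot 101→Shot 103) = (10448.6, -39407.3, -51157).
So ∂z/∂E = −n_x/n_z = 0.20425 and ∂z/∂N = −n_y/n_z = −0.77032.
Unit vector along 060° is (sin 60°, cos 60°) = (0.8660, 0.5000).
Slope in that direction = a·(0.8660) + b·(0.5000) = −0.20828.
Apparent dip = arctan|0.20828| = 11.77° (true dip is 38.6°, so apparent ≤ true as expected).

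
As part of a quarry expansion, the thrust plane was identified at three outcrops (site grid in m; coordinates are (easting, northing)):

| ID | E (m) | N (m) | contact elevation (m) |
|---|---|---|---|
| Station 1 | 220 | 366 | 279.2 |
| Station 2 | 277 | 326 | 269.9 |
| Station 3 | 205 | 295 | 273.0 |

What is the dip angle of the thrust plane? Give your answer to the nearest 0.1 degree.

Let the plane be z = a·E + b·N + c.
Station 2−Station 1: 57a − 40b = −9.3;  Station 3−Station 1: −15a − 71b = −6.2.
Solving gives a = −0.08872, b = 0.10607.
Gradient magnitude |∇z| = √(a² + b²) = √(0.00787 + 0.01125) = 0.13828.
True dip = arctan(0.13828) = 7.9°, dipping toward SE (azimuth ≈ 140°).

7.9°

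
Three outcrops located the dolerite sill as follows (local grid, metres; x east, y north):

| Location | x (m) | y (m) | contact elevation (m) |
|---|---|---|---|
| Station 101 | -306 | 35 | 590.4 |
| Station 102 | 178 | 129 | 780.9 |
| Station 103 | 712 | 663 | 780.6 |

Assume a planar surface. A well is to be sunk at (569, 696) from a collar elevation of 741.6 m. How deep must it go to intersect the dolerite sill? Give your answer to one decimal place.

47.0 m

Two edge vectors: Station 101→Station 102 = (484, 94, 190.5), Station 101→Station 103 = (1018, 628, 190.2).
Normal n = (Station 101→Station 102) × (Station 101→Station 103) = (-101755.2, 101872.2, 208260).
So ∂z/∂x = −n_x/n_z = 0.48860 and ∂z/∂y = −n_y/n_z = −0.48916.
Intercept c from Station 101: 590.4 + 149.51 + 17.12 = 757.03.
At (569, 696): z_contact = 278.01 − 340.45 + 757.03 = 694.59 m.
Depth below ground = 741.6 − 694.59 = 47.0 m.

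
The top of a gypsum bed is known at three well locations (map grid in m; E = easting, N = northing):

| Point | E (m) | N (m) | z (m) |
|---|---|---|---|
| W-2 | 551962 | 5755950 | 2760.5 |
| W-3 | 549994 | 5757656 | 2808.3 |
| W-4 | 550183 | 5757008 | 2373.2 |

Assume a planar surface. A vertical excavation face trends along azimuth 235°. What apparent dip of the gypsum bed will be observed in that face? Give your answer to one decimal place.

48.3°

Two edge vectors: W-2→W-3 = (-1968, 1706, 47.8), W-2→W-4 = (-1779, 1058, -387.3).
Normal n = (W-2→W-3) × (W-2→W-4) = (-711306.2, -847242.6, 952830).
So ∂z/∂E = −n_x/n_z = 0.74652 and ∂z/∂N = −n_y/n_z = 0.88919.
Unit vector along 235° is (sin 235°, cos 235°) = (-0.8192, -0.5736).
Slope in that direction = a·(-0.8192) + b·(-0.5736) = −1.12153.
Apparent dip = arctan|1.12153| = 48.3° (true dip is 49.3°, so apparent ≤ true as expected).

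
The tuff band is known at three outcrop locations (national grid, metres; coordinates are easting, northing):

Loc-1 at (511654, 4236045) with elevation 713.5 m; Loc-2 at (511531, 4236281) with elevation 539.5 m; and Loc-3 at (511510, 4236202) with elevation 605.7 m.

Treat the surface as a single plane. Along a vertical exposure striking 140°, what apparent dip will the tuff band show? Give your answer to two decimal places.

28.09°

Let the plane be z = a·easting + b·northing + c.
Loc-2−Loc-1: −123a + 236b = −174;  Loc-3−Loc-1: −144a + 157b = −107.8.
Solving gives a = −0.12794, b = −0.80397.
Unit vector along 140° is (sin 140°, cos 140°) = (0.6428, -0.7660).
Slope in that direction = a·(0.6428) + b·(-0.7660) = 0.53364.
Apparent dip = arctan|0.53364| = 28.09° (true dip is 39.1°, so apparent ≤ true as expected).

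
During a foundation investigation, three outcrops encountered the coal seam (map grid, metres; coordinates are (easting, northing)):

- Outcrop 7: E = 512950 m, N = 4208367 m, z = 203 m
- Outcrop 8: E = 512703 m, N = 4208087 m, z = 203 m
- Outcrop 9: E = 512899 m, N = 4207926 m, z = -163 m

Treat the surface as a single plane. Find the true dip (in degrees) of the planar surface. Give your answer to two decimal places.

55.29°

Two edge vectors: Outcrop 7→Outcrop 8 = (-247, -280, 0), Outcrop 7→Outcrop 9 = (-51, -441, -366).
Normal n = (Outcrop 7→Outcrop 8) × (Outcrop 7→Outcrop 9) = (102480, -90402, 94647).
So ∂z/∂E = −n_x/n_z = −1.08276 and ∂z/∂N = −n_y/n_z = 0.95515.
Gradient magnitude |∇z| = √(a² + b²) = √(1.17237 + 0.91231) = 1.44384.
True dip = arctan(1.44384) = 55.29°, dipping toward SE (azimuth ≈ 131°).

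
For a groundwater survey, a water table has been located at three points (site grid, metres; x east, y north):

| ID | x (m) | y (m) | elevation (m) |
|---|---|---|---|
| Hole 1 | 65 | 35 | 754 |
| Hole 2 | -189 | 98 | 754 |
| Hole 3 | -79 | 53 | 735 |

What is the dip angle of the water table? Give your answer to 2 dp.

Two edge vectors: Hole 1→Hole 2 = (-254, 63, 0), Hole 1→Hole 3 = (-144, 18, -19).
Normal n = (Hole 1→Hole 2) × (Hole 1→Hole 3) = (-1197, -4826, 4500).
So ∂z/∂x = −n_x/n_z = 0.26600 and ∂z/∂y = −n_y/n_z = 1.07244.
Gradient magnitude |∇z| = √(a² + b²) = √(0.07076 + 1.15014) = 1.10494.
True dip = arctan(1.10494) = 47.85°, dipping toward SSW (azimuth ≈ 194°).

47.85°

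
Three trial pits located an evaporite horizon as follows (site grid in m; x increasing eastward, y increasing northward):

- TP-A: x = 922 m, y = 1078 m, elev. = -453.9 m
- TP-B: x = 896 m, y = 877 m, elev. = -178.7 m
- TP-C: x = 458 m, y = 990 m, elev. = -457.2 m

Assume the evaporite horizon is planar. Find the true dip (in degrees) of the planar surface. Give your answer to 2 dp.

55.05°

Let the plane be z = a·x + b·y + c.
TP-B−TP-A: −26a − 201b = 275.2;  TP-C−TP-A: −464a − 88b = −3.3.
Solving gives a = 0.27349, b = −1.40453.
Gradient magnitude |∇z| = √(a² + b²) = √(0.07480 + 1.97271) = 1.43091.
True dip = arctan(1.43091) = 55.05°, dipping toward N (azimuth ≈ 349°).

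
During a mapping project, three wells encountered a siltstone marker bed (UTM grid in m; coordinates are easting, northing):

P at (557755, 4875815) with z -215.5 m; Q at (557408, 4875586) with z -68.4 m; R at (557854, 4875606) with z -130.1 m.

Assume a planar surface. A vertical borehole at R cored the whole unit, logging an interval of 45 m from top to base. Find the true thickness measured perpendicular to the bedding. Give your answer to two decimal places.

40.59 m

Let the plane be z = a·easting + b·northing + c.
Q−P: −347a − 229b = 147.1;  R−P: 99a − 209b = 85.4.
Solving gives a = −0.11752, b = −0.46428.
|∇z| = √(a²+b²) = 0.47892, so dip δ = arctan(0.47892) = 25.59°.
True thickness = vertical thickness × cos δ = 45 × cos 25.59° = 40.59 m.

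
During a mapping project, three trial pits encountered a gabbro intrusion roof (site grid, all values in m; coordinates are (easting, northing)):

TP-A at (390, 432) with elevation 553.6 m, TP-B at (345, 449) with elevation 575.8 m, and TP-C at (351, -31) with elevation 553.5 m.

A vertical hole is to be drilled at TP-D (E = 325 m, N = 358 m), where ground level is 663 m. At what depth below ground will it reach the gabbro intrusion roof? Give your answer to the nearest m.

81 m

Two edge vectors: TP-A→TP-B = (-45, 17, 22.2), TP-A→TP-C = (-39, -463, -0.1).
Normal n = (TP-A→TP-B) × (TP-A→TP-C) = (10276.9, -870.3, 21498).
So ∂z/∂E = −n_x/n_z = −0.47804 and ∂z/∂N = −n_y/n_z = 0.04048.
Intercept c from TP-A: 553.6 + 186.44 − 17.49 = 722.55.
At (325, 358): z_contact = −155.4 + 14.5 + 722.55 = 581.7 m.
Depth below ground = 663 − 581.7 = 81 m.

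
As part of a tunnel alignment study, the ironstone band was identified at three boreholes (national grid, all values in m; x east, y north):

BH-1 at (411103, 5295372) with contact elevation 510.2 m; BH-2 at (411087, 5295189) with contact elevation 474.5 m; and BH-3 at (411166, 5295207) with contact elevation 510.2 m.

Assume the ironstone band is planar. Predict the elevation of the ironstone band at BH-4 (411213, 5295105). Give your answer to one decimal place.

513.5 m

Let the plane be z = a·x + b·y + c.
BH-2−BH-1: −16a − 183b = −35.7;  BH-3−BH-1: 63a − 165b = 0.
Solving gives a = 0.415731527, b = 0.158733856.
Then c = 510.2 − a·411103 − b·5295372 = −1010953.09.
At (411213, 5295105): z = 170954.2 + 840512.4 − 1010953.09 = 513.5 m.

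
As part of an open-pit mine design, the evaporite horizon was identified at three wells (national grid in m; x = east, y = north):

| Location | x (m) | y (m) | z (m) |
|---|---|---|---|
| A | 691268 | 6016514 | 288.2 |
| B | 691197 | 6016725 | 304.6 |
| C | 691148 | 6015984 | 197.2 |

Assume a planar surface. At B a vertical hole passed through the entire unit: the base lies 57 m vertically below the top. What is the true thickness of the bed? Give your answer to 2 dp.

Two edge vectors: A→B = (-71, 211, 16.4), A→C = (-120, -530, -91).
Normal n = (A→B) × (A→C) = (-10509, -8429, 62950).
So ∂z/∂x = −n_x/n_z = 0.16694 and ∂z/∂y = −n_y/n_z = 0.13390.
|∇z| = √(a²+b²) = 0.21401, so dip δ = arctan(0.21401) = 12.08°.
True thickness = vertical thickness × cos δ = 57 × cos 12.08° = 55.74 m.

55.74 m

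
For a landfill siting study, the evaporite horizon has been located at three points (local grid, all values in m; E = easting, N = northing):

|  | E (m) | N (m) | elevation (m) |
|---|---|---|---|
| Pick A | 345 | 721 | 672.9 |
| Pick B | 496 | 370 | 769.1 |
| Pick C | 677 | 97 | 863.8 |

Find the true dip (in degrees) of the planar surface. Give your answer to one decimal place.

18.9°

Let the plane be z = a·E + b·N + c.
Pick B−Pick A: 151a − 351b = 96.2;  Pick C−Pick A: 332a − 624b = 190.9.
Solving gives a = 0.31276, b = −0.13952.
Gradient magnitude |∇z| = √(a² + b²) = √(0.09782 + 0.01947) = 0.34247.
True dip = arctan(0.34247) = 18.9°, dipping toward WNW (azimuth ≈ 294°).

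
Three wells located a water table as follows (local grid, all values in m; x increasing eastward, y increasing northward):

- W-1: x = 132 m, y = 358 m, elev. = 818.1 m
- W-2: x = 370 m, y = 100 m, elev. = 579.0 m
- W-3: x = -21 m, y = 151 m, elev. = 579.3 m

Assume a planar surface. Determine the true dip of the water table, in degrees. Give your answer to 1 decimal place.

Two edge vectors: W-1→W-2 = (238, -258, -239.1), W-1→W-3 = (-153, -207, -238.8).
Normal n = (W-1→W-2) × (W-1→W-3) = (12116.7, 93416.7, -88740).
So ∂z/∂x = −n_x/n_z = 0.13654 and ∂z/∂y = −n_y/n_z = 1.05270.
Gradient magnitude |∇z| = √(a² + b²) = √(0.01864 + 1.10818) = 1.06152.
True dip = arctan(1.06152) = 46.7°, dipping toward S (azimuth ≈ 187°).

46.7°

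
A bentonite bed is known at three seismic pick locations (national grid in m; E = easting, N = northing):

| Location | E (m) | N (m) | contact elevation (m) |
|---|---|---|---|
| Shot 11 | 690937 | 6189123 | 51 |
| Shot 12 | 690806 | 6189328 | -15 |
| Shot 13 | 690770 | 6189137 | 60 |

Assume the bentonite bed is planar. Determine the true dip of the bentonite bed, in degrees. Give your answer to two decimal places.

Two edge vectors: Shot 11→Shot 12 = (-131, 205, -66), Shot 11→Shot 13 = (-167, 14, 9).
Normal n = (Shot 11→Shot 12) × (Shot 11→Shot 13) = (2769, 12201, 32401).
So ∂z/∂E = −n_x/n_z = −0.08546 and ∂z/∂N = −n_y/n_z = −0.37656.
Gradient magnitude |∇z| = √(a² + b²) = √(0.00730 + 0.14180) = 0.38614.
True dip = arctan(0.38614) = 21.11°, dipping toward NNE (azimuth ≈ 013°).

21.11°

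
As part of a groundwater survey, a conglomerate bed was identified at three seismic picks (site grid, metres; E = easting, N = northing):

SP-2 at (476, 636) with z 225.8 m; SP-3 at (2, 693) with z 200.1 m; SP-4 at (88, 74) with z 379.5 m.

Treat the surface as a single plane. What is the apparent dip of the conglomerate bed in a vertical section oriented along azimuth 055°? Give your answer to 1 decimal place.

8.4°

Two edge vectors: SP-2→SP-3 = (-474, 57, -25.7), SP-2→SP-4 = (-388, -562, 153.7).
Normal n = (SP-2→SP-3) × (SP-2→SP-4) = (-5682.5, 82825.4, 288504).
So ∂z/∂E = −n_x/n_z = 0.01970 and ∂z/∂N = −n_y/n_z = −0.28709.
Unit vector along 055° is (sin 55°, cos 55°) = (0.8192, 0.5736).
Slope in that direction = a·(0.8192) + b·(0.5736) = −0.14853.
Apparent dip = arctan|0.14853| = 8.4° (true dip is 16.1°, so apparent ≤ true as expected).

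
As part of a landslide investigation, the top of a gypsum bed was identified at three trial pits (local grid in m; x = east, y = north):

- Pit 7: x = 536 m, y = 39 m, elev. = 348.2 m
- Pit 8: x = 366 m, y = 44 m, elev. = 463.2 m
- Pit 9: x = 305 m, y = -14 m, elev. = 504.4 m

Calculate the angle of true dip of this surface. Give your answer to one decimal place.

34.1°

Let the plane be z = a·x + b·y + c.
Pit 8−Pit 7: −170a + 5b = 115;  Pit 9−Pit 7: −231a − 53b = 156.2.
Solving gives a = −0.67644, b = 0.00108.
Gradient magnitude |∇z| = √(a² + b²) = √(0.45757 + 0.00000) = 0.67644.
True dip = arctan(0.67644) = 34.1°, dipping toward E (azimuth ≈ 090°).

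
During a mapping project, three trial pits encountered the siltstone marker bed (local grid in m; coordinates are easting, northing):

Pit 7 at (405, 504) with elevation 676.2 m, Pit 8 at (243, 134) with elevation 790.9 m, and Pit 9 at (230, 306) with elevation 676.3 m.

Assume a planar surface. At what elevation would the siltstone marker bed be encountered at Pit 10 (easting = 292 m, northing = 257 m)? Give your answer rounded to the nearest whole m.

749 m

Two edge vectors: Pit 7→Pit 8 = (-162, -370, 114.7), Pit 7→Pit 9 = (-175, -198, 0.1).
Normal n = (Pit 7→Pit 8) × (Pit 7→Pit 9) = (22673.6, -20056.3, -32674).
So ∂z/∂easting = −n_x/n_z = 0.69393 and ∂z/∂northing = −n_y/n_z = −0.61383.
Intercept c from Pit 7: 676.2 − 281.04 + 309.37 = 704.53.
At (292, 257): z = 202.6 − 157.8 + 704.53 = 749.4 m.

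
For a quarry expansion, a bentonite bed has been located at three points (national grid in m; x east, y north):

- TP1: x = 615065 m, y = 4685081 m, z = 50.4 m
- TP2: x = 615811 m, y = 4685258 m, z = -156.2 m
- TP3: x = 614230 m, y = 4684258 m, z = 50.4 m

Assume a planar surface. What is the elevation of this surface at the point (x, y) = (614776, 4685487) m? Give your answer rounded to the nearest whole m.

Two edge vectors: TP1→TP2 = (746, 177, -206.6), TP1→TP3 = (-835, -823, 0).
Normal n = (TP1→TP2) × (TP1→TP3) = (-170031.8, 172511, -466163).
So ∂z/∂x = −n_x/n_z = −0.36474752 and ∂z/∂y = −n_y/n_z = 0.37006584.
Intercept c from TP1: 50.4 + 224343.44 − 1733788.41 = −1509394.58.
At (614776, 4685487): z = −224238.0 + 1733938.7 − 1509394.58 = 306.1 m.

306 m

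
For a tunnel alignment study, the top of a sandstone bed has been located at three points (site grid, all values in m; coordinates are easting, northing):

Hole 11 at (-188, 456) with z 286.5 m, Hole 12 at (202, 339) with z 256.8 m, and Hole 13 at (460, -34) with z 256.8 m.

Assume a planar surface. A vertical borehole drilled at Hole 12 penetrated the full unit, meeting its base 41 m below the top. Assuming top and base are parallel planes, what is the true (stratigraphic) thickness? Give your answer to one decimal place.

Let the plane be z = a·easting + b·northing + c.
Hole 12−Hole 11: 390a − 117b = −29.7;  Hole 13−Hole 11: 648a − 490b = −29.7.
Solving gives a = −0.09609, b = −0.06647.
|∇z| = √(a²+b²) = 0.11684, so dip δ = arctan(0.11684) = 6.66°.
True thickness = vertical thickness × cos δ = 41 × cos 6.66° = 40.7 m.

40.7 m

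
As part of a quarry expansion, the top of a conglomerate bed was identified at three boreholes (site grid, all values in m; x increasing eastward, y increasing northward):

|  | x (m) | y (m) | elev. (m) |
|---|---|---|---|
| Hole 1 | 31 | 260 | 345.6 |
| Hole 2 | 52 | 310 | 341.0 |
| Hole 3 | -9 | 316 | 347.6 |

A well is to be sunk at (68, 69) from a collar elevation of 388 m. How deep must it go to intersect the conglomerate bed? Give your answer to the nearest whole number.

38 m

Let the plane be z = a·x + b·y + c.
Hole 2−Hole 1: 21a + 50b = −4.6;  Hole 3−Hole 1: −40a + 56b = 2.
Solving gives a = −0.11259, b = −0.04471.
Then c = 345.6 − a·31 − b·260 = 360.72.
At (68, 69): z_contact = −7.7 − 3.1 + 360.72 = 350.0 m.
Depth below ground = 388 − 350.0 = 38 m.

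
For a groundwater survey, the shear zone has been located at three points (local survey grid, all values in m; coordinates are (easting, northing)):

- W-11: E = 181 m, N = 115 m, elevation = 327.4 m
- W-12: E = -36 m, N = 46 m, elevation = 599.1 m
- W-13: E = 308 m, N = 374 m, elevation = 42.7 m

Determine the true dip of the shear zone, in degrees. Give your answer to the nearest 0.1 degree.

Let the plane be z = a·E + b·N + c.
W-12−W-11: −217a − 69b = 271.7;  W-13−W-11: 127a + 259b = −284.7.
Solving gives a = −1.06927, b = −0.57492.
Gradient magnitude |∇z| = √(a² + b²) = √(1.14333 + 0.33053) = 1.21403.
True dip = arctan(1.21403) = 50.5°, dipping toward ENE (azimuth ≈ 062°).

50.5°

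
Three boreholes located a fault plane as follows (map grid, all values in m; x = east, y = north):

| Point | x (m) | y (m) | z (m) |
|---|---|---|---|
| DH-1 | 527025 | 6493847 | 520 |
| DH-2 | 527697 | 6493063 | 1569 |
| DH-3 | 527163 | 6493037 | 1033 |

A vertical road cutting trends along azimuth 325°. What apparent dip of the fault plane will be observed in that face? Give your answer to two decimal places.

Two edge vectors: DH-1→DH-2 = (672, -784, 1049), DH-1→DH-3 = (138, -810, 513).
Normal n = (DH-1→DH-2) × (DH-1→DH-3) = (447498, -199974, -436128).
So ∂z/∂x = −n_x/n_z = 1.02607 and ∂z/∂y = −n_y/n_z = −0.45852.
Unit vector along 325° is (sin 325°, cos 325°) = (-0.5736, 0.8192).
Slope in that direction = a·(-0.5736) + b·(0.8192) = −0.96413.
Apparent dip = arctan|0.96413| = 43.95° (true dip is 48.3°, so apparent ≤ true as expected).

43.95°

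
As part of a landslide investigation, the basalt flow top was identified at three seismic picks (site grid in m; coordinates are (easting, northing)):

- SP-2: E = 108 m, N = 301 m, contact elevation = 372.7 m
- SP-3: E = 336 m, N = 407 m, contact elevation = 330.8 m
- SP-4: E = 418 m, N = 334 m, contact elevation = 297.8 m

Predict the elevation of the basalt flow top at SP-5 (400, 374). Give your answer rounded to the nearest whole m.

309 m

Two edge vectors: SP-2→SP-3 = (228, 106, -41.9), SP-2→SP-4 = (310, 33, -74.9).
Normal n = (SP-2→SP-3) × (SP-2→SP-4) = (-6556.7, 4088.2, -25336).
So ∂z/∂E = −n_x/n_z = −0.25879 and ∂z/∂N = −n_y/n_z = 0.16136.
Intercept c from SP-2: 372.7 + 27.95 − 48.57 = 352.08.
At (400, 374): z = −103.5 + 60.3 + 352.08 = 308.9 m.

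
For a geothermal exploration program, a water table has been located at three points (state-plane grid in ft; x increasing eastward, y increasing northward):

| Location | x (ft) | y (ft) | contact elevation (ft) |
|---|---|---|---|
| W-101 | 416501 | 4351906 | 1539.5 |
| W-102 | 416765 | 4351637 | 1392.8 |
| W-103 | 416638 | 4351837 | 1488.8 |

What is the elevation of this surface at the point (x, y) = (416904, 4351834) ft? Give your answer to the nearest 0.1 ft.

Two edge vectors: W-101→W-102 = (264, -269, -146.7), W-101→W-103 = (137, -69, -50.7).
Normal n = (W-101→W-102) × (W-101→W-103) = (3516, -6713.1, 18637).
So ∂z/∂x = −n_x/n_z = −0.188656973 and ∂z/∂y = −n_y/n_z = 0.360202822.
Intercept c from W-101: 1539.5 + 78575.82 − 1567568.82 = −1487453.51.
At (416904, 4351834): z = −78651.8 + 1567542.9 − 1487453.51 = 1437.5 ft.

1437.5 ft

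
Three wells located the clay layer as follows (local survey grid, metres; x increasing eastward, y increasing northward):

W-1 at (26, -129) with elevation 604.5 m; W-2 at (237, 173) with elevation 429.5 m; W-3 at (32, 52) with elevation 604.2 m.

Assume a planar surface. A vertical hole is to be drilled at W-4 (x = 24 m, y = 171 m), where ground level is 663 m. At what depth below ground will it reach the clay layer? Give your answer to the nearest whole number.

Two edge vectors: W-1→W-2 = (211, 302, -175), W-1→W-3 = (6, 181, -0.3).
Normal n = (W-1→W-2) × (W-1→W-3) = (31584.4, -986.7, 36379).
So ∂z/∂x = −n_x/n_z = −0.86820 and ∂z/∂y = −n_y/n_z = 0.02712.
Intercept c from W-1: 604.5 + 22.57 + 3.50 = 630.57.
At (24, 171): z_contact = −20.8 + 4.6 + 630.57 = 614.4 m.
Depth below ground = 663 − 614.4 = 49 m.

49 m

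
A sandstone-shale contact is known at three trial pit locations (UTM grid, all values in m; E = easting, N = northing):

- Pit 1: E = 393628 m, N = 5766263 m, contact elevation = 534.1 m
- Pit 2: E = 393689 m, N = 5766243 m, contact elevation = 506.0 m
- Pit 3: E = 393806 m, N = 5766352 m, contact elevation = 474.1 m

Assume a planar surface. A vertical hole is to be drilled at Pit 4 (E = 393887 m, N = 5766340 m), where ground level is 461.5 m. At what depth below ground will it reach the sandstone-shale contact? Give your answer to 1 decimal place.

22.5 m

Two edge vectors: Pit 1→Pit 2 = (61, -20, -28.1), Pit 1→Pit 3 = (178, 89, -60).
Normal n = (Pit 1→Pit 2) × (Pit 1→Pit 3) = (3700.9, -1341.8, 8989).
So ∂z/∂E = −n_x/n_z = −0.411714317 and ∂z/∂N = −n_y/n_z = 0.149271332.
Intercept c from Pit 1: 534.1 + 162062.28 − 860737.76 = −698141.37.
At (393887, 5766340): z_contact = −162168.92 + 860749.25 − 698141.37 = 438.96 m.
Depth below ground = 461.5 − 438.96 = 22.5 m.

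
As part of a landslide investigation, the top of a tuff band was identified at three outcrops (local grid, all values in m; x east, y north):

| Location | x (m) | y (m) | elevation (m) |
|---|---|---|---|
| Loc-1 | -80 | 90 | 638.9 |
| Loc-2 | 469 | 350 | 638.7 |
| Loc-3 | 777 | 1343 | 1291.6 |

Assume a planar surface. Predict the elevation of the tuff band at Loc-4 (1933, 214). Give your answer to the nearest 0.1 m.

Two edge vectors: Loc-1→Loc-2 = (549, 260, -0.2), Loc-1→Loc-3 = (857, 1253, 652.7).
Normal n = (Loc-1→Loc-2) × (Loc-1→Loc-3) = (169952.6, -358503.7, 465077).
So ∂z/∂x = −n_x/n_z = −0.365429 and ∂z/∂y = −n_y/n_z = 0.770848.
Intercept c from Loc-1: 638.9 − 29.23 − 69.38 = 540.29.
At (1933, 214): z = −706.4 + 165.0 + 540.29 = -1.1 m.

-1.1 m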